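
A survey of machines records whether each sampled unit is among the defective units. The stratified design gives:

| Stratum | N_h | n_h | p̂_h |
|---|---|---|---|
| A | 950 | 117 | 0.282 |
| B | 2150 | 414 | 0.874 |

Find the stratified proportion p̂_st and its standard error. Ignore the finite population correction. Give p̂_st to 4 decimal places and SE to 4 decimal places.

p̂_st ≈ 0.6926, SE ≈ 0.0171

N = 3100; stratum weights W_h = N_h/N.
p̂_st = Σ W_h p̂_h = (950·0.282 + 2150·0.874)/3100 = 0.69258
V̂(p̂_st) = Σ W_h² p̂_h(1−p̂_h)/(n_h−1):
  stratum A: (950/3100)²·0.282·0.718/116 = 0.000163923
  stratum B: (2150/3100)²·0.874·0.126/413 = 0.000128258
V̂(p̂_st) = 0.000292181; SE = √V̂ = 0.0170933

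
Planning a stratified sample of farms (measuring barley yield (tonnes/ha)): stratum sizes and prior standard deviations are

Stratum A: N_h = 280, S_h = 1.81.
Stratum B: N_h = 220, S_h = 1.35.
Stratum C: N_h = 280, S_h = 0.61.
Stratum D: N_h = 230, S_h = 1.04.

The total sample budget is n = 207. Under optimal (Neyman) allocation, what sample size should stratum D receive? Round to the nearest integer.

41

Neyman allocation: n_h = n · N_h S_h / Σ N_i S_i, with n = 207.
  stratum A: N_h·S_h = 280·1.81 = 506.80
  stratum B: N_h·S_h = 220·1.35 = 297.00
  stratum C: N_h·S_h = 280·0.61 = 170.80
  stratum D: N_h·S_h = 230·1.04 = 239.20
Σ N_h S_h = 1213.80
n for stratum D = 207·239.20/1213.80 = 40.793 → 41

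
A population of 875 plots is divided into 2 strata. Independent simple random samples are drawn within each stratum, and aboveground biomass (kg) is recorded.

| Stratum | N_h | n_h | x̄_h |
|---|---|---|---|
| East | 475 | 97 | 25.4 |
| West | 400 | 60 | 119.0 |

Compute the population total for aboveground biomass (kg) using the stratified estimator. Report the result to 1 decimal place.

τ̂_st ≈ 59665.0

τ̂_st = Σ N_h x̄_h = 475·25.4 + 400·119.0 = 59665.0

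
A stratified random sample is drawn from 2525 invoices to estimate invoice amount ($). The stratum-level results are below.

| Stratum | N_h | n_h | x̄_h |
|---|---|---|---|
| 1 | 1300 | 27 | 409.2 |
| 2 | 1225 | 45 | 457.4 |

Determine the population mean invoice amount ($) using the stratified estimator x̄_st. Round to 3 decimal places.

x̄_st ≈ 432.584

N = Σ N_h = 2525. Stratum weights W_h = N_h/N.
x̄_st = (1300·409.2 + 1225·457.4) / 2525 = 432.58416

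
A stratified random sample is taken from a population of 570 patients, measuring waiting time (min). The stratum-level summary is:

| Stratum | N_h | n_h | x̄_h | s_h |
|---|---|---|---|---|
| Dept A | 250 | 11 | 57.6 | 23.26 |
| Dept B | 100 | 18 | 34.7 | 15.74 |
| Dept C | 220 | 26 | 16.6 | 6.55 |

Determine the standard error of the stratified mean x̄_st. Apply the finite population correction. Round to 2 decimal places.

V̂(x̄_st) = Σ W_h² (1 − n_h/N_h) s_h²/n_h, with W_h = N_h/N and N = 570:
  stratum Dept A: (250/570)²·(1 − 11/250)·23.26²/11 = 9.04513
  stratum Dept B: (100/570)²·(1 − 18/100)·15.74²/18 = 0.347377
  stratum Dept C: (220/570)²·(1 − 26/220)·6.55²/26 = 0.216762
V̂(x̄_st) = 9.60927
SE(x̄_st) = √9.60927 = 3.09988

SE(x̄_st) ≈ 3.10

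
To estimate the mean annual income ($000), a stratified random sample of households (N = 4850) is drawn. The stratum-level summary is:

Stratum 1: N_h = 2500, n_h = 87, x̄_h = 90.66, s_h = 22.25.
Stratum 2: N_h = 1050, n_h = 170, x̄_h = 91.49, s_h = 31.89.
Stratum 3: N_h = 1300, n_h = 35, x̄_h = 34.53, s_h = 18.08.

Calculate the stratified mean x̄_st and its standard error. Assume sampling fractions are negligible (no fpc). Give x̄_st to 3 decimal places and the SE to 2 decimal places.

x̄_st ≈ 75.795, SE ≈ 1.57

x̄_st = Σ W_h x̄_h = (2500·90.66 + 1050·91.49 + 1300·34.53)/4850 = 75.79454
V̂(x̄_st) = Σ W_h² s_h²/n_h, with W_h = N_h/N and N = 4850:
  stratum 1: (2500/4850)²·22.25²/87 = 1.51195
  stratum 2: (1050/4850)²·31.89²/170 = 0.280385
  stratum 3: (1300/4850)²·18.08²/35 = 0.671015
V̂(x̄_st) = 2.46335
SE(x̄_st) = √2.46335 = 1.56951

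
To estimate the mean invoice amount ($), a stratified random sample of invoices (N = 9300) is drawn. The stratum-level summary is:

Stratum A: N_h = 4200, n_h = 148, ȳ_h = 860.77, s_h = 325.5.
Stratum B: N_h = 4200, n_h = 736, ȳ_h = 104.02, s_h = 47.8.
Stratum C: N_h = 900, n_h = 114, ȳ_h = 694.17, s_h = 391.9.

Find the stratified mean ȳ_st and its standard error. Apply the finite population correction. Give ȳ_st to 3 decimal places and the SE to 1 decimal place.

ȳ_st = Σ W_h ȳ_h = (4200·860.77 + 4200·104.02 + 900·694.17)/9300 = 502.88935
V̂(ȳ_st) = Σ W_h² (1 − n_h/N_h) s_h²/n_h, with W_h = N_h/N and N = 9300:
  stratum A: (4200/9300)²·(1 − 148/4200)·325.5²/148 = 140.862
  stratum B: (4200/9300)²·(1 − 736/4200)·47.8²/736 = 0.522203
  stratum C: (900/9300)²·(1 − 114/900)·391.9²/114 = 11.0191
V̂(ȳ_st) = 152.403
SE(ȳ_st) = √152.403 = 12.3452

ȳ_st ≈ 502.889, SE ≈ 12.3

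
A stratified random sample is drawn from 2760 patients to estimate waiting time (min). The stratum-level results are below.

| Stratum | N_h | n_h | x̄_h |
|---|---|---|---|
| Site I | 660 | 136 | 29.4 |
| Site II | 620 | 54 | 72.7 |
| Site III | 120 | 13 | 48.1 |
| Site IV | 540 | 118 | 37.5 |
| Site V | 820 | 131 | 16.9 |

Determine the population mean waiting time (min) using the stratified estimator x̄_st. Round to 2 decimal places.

x̄_st ≈ 37.81

N = Σ N_h = 2760. Stratum weights W_h = N_h/N.
x̄_st = (660·29.4 + 620·72.7 + 120·48.1 + 540·37.5 + 820·16.9) / 2760 = 37.8109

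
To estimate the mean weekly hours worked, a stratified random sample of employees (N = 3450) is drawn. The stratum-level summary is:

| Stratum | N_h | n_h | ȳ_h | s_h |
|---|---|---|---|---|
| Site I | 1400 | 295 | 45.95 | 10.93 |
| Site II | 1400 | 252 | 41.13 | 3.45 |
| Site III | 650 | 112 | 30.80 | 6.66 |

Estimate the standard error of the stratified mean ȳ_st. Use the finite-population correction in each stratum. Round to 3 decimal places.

SE(ȳ_st) ≈ 0.266

V̂(ȳ_st) = Σ W_h² (1 − n_h/N_h) s_h²/n_h, with W_h = N_h/N and N = 3450:
  stratum Site I: (1400/3450)²·(1 − 295/1400)·10.93²/295 = 0.0526345
  stratum Site II: (1400/3450)²·(1 − 252/1400)·3.45²/252 = 0.00637778
  stratum Site III: (650/3450)²·(1 − 112/650)·6.66²/112 = 0.0116356
V̂(ȳ_st) = 0.0706478
SE(ȳ_st) = √0.0706478 = 0.265797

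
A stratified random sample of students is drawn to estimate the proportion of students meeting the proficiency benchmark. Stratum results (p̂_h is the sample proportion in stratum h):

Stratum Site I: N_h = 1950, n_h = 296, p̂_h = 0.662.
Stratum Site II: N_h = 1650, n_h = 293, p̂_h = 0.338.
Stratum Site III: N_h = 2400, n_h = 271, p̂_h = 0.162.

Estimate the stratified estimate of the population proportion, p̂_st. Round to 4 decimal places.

p̂_st ≈ 0.3729

N = 6000; stratum weights W_h = N_h/N.
p̂_st = Σ W_h p̂_h = (1950·0.662 + 1650·0.338 + 2400·0.162)/6000 = 0.37290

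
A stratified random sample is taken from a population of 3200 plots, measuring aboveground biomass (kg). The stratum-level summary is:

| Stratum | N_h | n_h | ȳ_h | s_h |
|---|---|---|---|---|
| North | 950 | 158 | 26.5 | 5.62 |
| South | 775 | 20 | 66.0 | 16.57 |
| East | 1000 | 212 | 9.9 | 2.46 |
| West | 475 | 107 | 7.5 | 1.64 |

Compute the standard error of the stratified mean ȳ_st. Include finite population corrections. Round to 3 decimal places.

SE(ȳ_st) ≈ 0.895

V̂(ȳ_st) = Σ W_h² (1 − n_h/N_h) s_h²/n_h, with W_h = N_h/N and N = 3200:
  stratum North: (950/3200)²·(1 − 158/950)·5.62²/158 = 0.0146881
  stratum South: (775/3200)²·(1 − 20/775)·16.57²/20 = 0.784447
  stratum East: (1000/3200)²·(1 − 212/1000)·2.46²/212 = 0.00219665
  stratum West: (475/3200)²·(1 − 107/475)·1.64²/107 = 0.000429087
V̂(ȳ_st) = 0.801761
SE(ȳ_st) = √0.801761 = 0.895411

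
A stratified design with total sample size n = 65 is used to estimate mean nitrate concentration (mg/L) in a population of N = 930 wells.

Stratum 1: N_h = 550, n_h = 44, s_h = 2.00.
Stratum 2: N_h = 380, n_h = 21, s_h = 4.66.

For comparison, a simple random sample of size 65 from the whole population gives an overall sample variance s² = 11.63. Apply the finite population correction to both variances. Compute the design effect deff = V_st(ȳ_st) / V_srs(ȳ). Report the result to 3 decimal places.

V̂(ȳ_st) = Σ W_h² (1 − n_h/N_h) s_h²/n_h, with W_h = N_h/N and N = 930:
  stratum 1: (550/930)²·(1 − 44/550)·2.00²/44 = 0.0292519
  stratum 2: (380/930)²·(1 − 21/380)·4.66²/21 = 0.163104
V_st = 0.192356
V_srs = (1 − 65/930)·11.63/65 = 0.166418
deff = V_st / V_srs = 0.192356/0.166418 = 1.1559

deff ≈ 1.156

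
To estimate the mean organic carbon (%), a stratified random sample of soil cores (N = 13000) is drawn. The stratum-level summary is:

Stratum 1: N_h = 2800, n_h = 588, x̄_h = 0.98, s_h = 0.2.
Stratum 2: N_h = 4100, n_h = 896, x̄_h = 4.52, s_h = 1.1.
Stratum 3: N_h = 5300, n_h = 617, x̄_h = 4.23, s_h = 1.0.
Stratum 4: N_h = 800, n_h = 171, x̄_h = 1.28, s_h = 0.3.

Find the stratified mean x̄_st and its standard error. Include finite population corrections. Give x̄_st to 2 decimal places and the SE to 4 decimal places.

x̄_st ≈ 3.44, SE ≈ 0.0186

x̄_st = Σ W_h x̄_h = (2800·0.98 + 4100·4.52 + 5300·4.23 + 800·1.28)/13000 = 3.43992
V̂(x̄_st) = Σ W_h² (1 − n_h/N_h) s_h²/n_h, with W_h = N_h/N and N = 13000:
  stratum 1: (2800/13000)²·(1 − 588/2800)·0.2²/588 = 2.4931e-06
  stratum 2: (4100/13000)²·(1 − 896/4100)·1.1²/896 = 0.00010497
  stratum 3: (5300/13000)²·(1 − 617/5300)·1.0²/617 = 0.000238028
  stratum 4: (800/13000)²·(1 − 171/800)·0.3²/171 = 1.56711e-06
V̂(x̄_st) = 0.000347059
SE(x̄_st) = √0.000347059 = 0.0186295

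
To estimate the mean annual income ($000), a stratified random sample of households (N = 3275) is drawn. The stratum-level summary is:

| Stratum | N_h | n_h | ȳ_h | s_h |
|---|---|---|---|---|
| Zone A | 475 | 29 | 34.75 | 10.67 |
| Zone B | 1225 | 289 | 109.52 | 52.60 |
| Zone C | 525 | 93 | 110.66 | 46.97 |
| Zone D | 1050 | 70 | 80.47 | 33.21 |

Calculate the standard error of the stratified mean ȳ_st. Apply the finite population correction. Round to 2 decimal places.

SE(ȳ_st) ≈ 1.76

V̂(ȳ_st) = Σ W_h² (1 − n_h/N_h) s_h²/n_h, with W_h = N_h/N and N = 3275:
  stratum Zone A: (475/3275)²·(1 − 29/475)·10.67²/29 = 0.0775419
  stratum Zone B: (1225/3275)²·(1 − 289/1225)·52.60²/289 = 1.02344
  stratum Zone C: (525/3275)²·(1 − 93/525)·46.97²/93 = 0.501624
  stratum Zone D: (1050/3275)²·(1 − 70/1050)·33.21²/70 = 1.51158
V̂(ȳ_st) = 3.11419
SE(ȳ_st) = √3.11419 = 1.76471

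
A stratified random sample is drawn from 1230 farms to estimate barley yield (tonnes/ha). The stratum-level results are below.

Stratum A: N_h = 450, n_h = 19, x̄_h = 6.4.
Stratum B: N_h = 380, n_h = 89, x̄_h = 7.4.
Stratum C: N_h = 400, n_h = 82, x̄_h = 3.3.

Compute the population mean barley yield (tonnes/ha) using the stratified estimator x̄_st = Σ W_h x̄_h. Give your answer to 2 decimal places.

x̄_st ≈ 5.70

N = Σ N_h = 1230. Stratum weights W_h = N_h/N.
x̄_st = (450·6.4 + 380·7.4 + 400·3.3) / 1230 = 5.7008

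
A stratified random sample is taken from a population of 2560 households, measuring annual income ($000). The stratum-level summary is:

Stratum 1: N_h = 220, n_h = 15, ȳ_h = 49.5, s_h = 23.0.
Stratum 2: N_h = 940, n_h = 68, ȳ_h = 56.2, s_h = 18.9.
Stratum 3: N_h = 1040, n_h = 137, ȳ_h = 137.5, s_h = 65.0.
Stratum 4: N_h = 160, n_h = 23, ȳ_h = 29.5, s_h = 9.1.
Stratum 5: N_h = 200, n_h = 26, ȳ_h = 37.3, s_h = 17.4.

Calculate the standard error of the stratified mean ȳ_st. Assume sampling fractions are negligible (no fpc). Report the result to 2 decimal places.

SE(ȳ_st) ≈ 2.48

V̂(ȳ_st) = Σ W_h² s_h²/n_h, with W_h = N_h/N and N = 2560:
  stratum 1: (220/2560)²·23.0²/15 = 0.260453
  stratum 2: (940/2560)²·18.9²/68 = 0.708256
  stratum 3: (1040/2560)²·65.0²/137 = 5.08971
  stratum 4: (160/2560)²·9.1²/23 = 0.0140642
  stratum 5: (200/2560)²·17.4²/26 = 0.0710731
V̂(ȳ_st) = 6.14356
SE(ȳ_st) = √6.14356 = 2.47862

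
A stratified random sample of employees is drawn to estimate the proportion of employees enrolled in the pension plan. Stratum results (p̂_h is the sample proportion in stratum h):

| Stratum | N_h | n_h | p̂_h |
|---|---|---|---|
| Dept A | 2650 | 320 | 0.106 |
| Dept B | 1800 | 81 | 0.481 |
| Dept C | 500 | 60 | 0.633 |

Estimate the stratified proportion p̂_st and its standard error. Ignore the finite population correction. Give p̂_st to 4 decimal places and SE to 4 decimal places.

p̂_st ≈ 0.2956, SE ≈ 0.0232

N = 4950; stratum weights W_h = N_h/N.
p̂_st = Σ W_h p̂_h = (2650·0.106 + 1800·0.481 + 500·0.633)/4950 = 0.29560
V̂(p̂_st) = Σ W_h² p̂_h(1−p̂_h)/(n_h−1):
  stratum Dept A: (2650/4950)²·0.106·0.894/319 = 8.51401e-05
  stratum Dept B: (1800/4950)²·0.481·0.519/80 = 0.000412626
  stratum Dept C: (500/4950)²·0.633·0.367/59 = 4.01742e-05
V̂(p̂_st) = 0.000537941; SE = √V̂ = 0.0231935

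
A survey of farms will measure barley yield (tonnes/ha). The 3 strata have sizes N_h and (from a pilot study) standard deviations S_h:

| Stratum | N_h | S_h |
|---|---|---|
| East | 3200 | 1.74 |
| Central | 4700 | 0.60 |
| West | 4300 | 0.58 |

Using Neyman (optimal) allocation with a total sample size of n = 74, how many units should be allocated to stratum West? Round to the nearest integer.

17

Neyman allocation: n_h = n · N_h S_h / Σ N_i S_i, with n = 74.
  stratum East: N_h·S_h = 3200·1.74 = 5568.00
  stratum Central: N_h·S_h = 4700·0.60 = 2820.00
  stratum West: N_h·S_h = 4300·0.58 = 2494.00
Σ N_h S_h = 10882.00
n for stratum West = 74·2494.00/10882.00 = 16.960 → 17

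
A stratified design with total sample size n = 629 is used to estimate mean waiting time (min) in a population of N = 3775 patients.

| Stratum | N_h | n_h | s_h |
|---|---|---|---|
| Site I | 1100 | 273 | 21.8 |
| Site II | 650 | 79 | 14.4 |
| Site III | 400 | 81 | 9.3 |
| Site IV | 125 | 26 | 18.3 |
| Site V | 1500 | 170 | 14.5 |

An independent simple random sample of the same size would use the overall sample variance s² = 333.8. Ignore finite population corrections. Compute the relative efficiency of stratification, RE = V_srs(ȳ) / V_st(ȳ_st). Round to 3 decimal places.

V̂(ȳ_st) = Σ W_h² s_h²/n_h, with W_h = N_h/N and N = 3775:
  stratum Site I: (1100/3775)²·21.8²/273 = 0.147809
  stratum Site II: (650/3775)²·14.4²/79 = 0.0778199
  stratum Site III: (400/3775)²·9.3²/81 = 0.0119886
  stratum Site IV: (125/3775)²·18.3²/26 = 0.0141226
  stratum Site V: (1500/3775)²·14.5²/170 = 0.19527
V_st = 0.44701
V_srs = s²/n = 333.8/629 = 0.530684
Relative efficiency = V_srs / V_st = 0.530684/0.44701 = 1.1872

RE ≈ 1.187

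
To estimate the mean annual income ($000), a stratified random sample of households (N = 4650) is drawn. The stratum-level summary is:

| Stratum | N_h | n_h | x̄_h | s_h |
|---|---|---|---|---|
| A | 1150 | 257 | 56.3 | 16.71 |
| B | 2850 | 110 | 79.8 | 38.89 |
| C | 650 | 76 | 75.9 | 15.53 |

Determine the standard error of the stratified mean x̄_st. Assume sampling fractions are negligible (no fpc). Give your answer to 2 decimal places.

SE(x̄_st) ≈ 2.30

V̂(x̄_st) = Σ W_h² s_h²/n_h, with W_h = N_h/N and N = 4650:
  stratum A: (1150/4650)²·16.71²/257 = 0.0664522
  stratum B: (2850/4650)²·38.89²/110 = 5.16496
  stratum C: (650/4650)²·15.53²/76 = 0.0620083
V̂(x̄_st) = 5.29342
SE(x̄_st) = √5.29342 = 2.30074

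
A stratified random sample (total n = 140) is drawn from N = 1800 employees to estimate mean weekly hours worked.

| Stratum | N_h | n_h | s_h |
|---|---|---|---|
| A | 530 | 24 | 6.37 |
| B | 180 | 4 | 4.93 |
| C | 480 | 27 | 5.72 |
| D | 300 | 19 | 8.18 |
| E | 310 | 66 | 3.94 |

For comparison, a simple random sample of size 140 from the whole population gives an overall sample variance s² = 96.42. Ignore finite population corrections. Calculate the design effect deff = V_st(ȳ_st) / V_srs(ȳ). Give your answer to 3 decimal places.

V̂(ȳ_st) = Σ W_h² s_h²/n_h, with W_h = N_h/N and N = 1800:
  stratum A: (530/1800)²·6.37²/24 = 0.14658
  stratum B: (180/1800)²·4.93²/4 = 0.0607623
  stratum C: (480/1800)²·5.72²/27 = 0.0861719
  stratum D: (300/1800)²·8.18²/19 = 0.0978251
  stratum E: (310/1800)²·3.94²/66 = 0.00697633
V_st = 0.398316
V_srs = s²/n = 96.42/140 = 0.688714
deff = V_st / V_srs = 0.398316/0.688714 = 0.5783

deff ≈ 0.578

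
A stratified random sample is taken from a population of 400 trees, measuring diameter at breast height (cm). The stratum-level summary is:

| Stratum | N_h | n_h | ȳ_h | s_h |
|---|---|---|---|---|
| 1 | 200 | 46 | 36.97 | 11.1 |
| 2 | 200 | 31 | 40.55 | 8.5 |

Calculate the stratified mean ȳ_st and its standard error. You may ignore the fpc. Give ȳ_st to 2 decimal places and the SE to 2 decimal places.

ȳ_st = Σ W_h ȳ_h = (200·36.97 + 200·40.55)/400 = 38.76000
V̂(ȳ_st) = Σ W_h² s_h²/n_h, with W_h = N_h/N and N = 400:
  stratum 1: (200/400)²·11.1²/46 = 0.66962
  stratum 2: (200/400)²·8.5²/31 = 0.582661
V̂(ȳ_st) = 1.25228
SE(ȳ_st) = √1.25228 = 1.11905

ȳ_st ≈ 38.76, SE ≈ 1.12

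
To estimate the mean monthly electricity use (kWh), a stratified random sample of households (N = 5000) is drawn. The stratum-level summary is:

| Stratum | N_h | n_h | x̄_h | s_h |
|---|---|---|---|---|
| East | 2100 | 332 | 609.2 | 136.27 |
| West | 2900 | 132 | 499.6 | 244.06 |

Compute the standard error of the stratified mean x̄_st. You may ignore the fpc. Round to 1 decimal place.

V̂(x̄_st) = Σ W_h² s_h²/n_h, with W_h = N_h/N and N = 5000:
  stratum East: (2100/5000)²·136.27²/332 = 9.86645
  stratum West: (2900/5000)²·244.06²/132 = 151.801
V̂(x̄_st) = 161.668
SE(x̄_st) = √161.668 = 12.7149

SE(x̄_st) ≈ 12.7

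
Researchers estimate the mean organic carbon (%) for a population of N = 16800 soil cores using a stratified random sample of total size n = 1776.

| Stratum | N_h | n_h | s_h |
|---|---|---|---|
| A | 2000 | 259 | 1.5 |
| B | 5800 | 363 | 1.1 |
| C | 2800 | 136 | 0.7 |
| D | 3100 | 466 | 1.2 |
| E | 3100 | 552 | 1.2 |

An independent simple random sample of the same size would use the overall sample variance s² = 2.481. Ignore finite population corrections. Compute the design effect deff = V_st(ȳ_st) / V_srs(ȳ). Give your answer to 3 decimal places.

deff ≈ 0.583

V̂(ȳ_st) = Σ W_h² s_h²/n_h, with W_h = N_h/N and N = 16800:
  stratum A: (2000/16800)²·1.5²/259 = 0.000123119
  stratum B: (5800/16800)²·1.1²/363 = 0.000397298
  stratum C: (2800/16800)²·0.7²/136 = 0.000100082
  stratum D: (3100/16800)²·1.2²/466 = 0.000105216
  stratum E: (3100/16800)²·1.2²/552 = 8.88236e-05
V_st = 0.000814538
V_srs = s²/n = 2.481/1776 = 0.00139696
deff = V_st / V_srs = 0.000814538/0.00139696 = 0.5831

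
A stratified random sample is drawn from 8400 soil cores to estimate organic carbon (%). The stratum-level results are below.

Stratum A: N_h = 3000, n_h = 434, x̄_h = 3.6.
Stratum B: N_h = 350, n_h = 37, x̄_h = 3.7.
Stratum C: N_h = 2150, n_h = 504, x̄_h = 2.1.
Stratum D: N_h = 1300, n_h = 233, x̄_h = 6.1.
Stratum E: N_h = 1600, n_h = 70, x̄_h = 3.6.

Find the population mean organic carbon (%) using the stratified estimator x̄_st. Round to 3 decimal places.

x̄_st ≈ 3.607

N = Σ N_h = 8400. Stratum weights W_h = N_h/N.
x̄_st = (3000·3.6 + 350·3.7 + 2150·2.1 + 1300·6.1 + 1600·3.6) / 8400 = 3.60714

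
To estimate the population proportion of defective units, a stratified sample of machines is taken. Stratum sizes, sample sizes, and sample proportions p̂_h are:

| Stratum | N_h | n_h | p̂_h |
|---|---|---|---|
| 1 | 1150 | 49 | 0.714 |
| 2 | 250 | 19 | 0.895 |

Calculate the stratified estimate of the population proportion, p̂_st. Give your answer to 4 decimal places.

p̂_st ≈ 0.7463

N = 1400; stratum weights W_h = N_h/N.
p̂_st = Σ W_h p̂_h = (1150·0.714 + 250·0.895)/1400 = 0.74632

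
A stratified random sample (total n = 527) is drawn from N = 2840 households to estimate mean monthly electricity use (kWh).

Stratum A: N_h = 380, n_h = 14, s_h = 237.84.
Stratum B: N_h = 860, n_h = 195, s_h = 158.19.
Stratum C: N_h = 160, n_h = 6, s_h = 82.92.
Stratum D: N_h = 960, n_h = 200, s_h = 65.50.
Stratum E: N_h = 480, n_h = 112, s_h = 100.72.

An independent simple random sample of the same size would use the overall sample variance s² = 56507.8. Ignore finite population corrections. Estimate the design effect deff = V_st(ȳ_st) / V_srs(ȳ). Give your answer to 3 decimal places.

deff ≈ 0.865

V̂(ȳ_st) = Σ W_h² s_h²/n_h, with W_h = N_h/N and N = 2840:
  stratum A: (380/2840)²·237.84²/14 = 72.339
  stratum B: (860/2840)²·158.19²/195 = 11.7675
  stratum C: (160/2840)²·82.92²/6 = 3.63723
  stratum D: (960/2840)²·65.50²/200 = 2.45109
  stratum E: (480/2840)²·100.72²/112 = 2.58737
V_st = 92.7821
V_srs = s²/n = 56507.8/527 = 107.225
deff = V_st / V_srs = 92.7821/107.225 = 0.8653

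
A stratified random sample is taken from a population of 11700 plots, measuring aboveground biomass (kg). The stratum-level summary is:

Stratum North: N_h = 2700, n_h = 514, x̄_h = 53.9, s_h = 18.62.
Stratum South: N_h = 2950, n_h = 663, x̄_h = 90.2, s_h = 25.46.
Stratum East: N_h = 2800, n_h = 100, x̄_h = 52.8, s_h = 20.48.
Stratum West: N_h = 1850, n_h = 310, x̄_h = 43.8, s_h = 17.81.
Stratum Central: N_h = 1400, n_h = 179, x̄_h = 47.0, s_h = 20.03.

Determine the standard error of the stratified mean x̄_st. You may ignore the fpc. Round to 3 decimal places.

V̂(x̄_st) = Σ W_h² s_h²/n_h, with W_h = N_h/N and N = 11700:
  stratum North: (2700/11700)²·18.62²/514 = 0.0359213
  stratum South: (2950/11700)²·25.46²/663 = 0.0621549
  stratum East: (2800/11700)²·20.48²/100 = 0.240217
  stratum West: (1850/11700)²·17.81²/310 = 0.0255822
  stratum Central: (1400/11700)²·20.03²/179 = 0.0320917
V̂(x̄_st) = 0.395967
SE(x̄_st) = √0.395967 = 0.629259

SE(x̄_st) ≈ 0.629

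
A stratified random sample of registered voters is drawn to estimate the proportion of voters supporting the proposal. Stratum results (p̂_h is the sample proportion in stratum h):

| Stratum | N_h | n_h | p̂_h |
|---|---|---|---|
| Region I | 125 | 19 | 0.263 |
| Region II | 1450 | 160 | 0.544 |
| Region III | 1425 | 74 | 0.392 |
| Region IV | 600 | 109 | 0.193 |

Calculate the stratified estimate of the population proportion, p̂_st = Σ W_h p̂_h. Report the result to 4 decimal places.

N = 3600; stratum weights W_h = N_h/N.
p̂_st = Σ W_h p̂_h = (125·0.263 + 1450·0.544 + 1425·0.392 + 600·0.193)/3600 = 0.41558

p̂_st ≈ 0.4156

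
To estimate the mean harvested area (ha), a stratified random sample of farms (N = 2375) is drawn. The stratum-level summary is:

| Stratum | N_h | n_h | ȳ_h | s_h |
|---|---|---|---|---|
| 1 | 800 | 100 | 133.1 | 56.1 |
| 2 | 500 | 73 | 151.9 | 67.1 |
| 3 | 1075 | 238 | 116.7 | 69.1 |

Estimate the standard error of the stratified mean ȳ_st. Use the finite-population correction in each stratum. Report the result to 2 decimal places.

V̂(ȳ_st) = Σ W_h² (1 − n_h/N_h) s_h²/n_h, with W_h = N_h/N and N = 2375:
  stratum 1: (800/2375)²·(1 − 100/800)·56.1²/100 = 3.12454
  stratum 2: (500/2375)²·(1 − 73/500)·67.1²/73 = 2.33449
  stratum 3: (1075/2375)²·(1 − 238/1075)·69.1²/238 = 3.20026
V̂(ȳ_st) = 8.6593
SE(ȳ_st) = √8.6593 = 2.94267

SE(ȳ_st) ≈ 2.94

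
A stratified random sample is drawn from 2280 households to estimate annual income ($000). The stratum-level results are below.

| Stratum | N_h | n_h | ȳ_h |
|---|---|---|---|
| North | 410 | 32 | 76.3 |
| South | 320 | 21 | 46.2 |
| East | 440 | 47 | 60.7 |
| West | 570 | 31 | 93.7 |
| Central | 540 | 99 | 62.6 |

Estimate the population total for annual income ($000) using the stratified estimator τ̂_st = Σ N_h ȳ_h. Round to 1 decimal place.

τ̂_st = Σ N_h ȳ_h = 410·76.3 + 320·46.2 + 440·60.7 + 570·93.7 + 540·62.6 = 159988.0

τ̂_st ≈ 159988.0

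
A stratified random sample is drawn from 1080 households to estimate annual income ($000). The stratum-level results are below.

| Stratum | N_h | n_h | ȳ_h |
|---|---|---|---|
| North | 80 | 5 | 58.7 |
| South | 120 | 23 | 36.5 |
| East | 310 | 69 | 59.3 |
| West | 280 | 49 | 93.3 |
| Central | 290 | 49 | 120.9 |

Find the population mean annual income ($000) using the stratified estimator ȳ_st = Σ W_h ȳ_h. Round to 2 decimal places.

N = Σ N_h = 1080. Stratum weights W_h = N_h/N.
ȳ_st = (80·58.7 + 120·36.5 + 310·59.3 + 280·93.3 + 290·120.9) / 1080 = 82.0778

ȳ_st ≈ 82.08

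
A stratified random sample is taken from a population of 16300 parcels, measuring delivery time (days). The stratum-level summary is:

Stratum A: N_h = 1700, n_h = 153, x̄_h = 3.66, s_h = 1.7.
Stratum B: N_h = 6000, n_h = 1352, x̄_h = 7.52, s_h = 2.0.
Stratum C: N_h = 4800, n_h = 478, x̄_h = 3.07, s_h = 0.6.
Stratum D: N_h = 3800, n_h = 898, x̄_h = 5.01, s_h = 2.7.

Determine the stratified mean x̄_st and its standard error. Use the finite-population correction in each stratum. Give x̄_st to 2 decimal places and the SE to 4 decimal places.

x̄_st ≈ 5.22, SE ≈ 0.0299

x̄_st = Σ W_h x̄_h = (1700·3.66 + 6000·7.52 + 4800·3.07 + 3800·5.01)/16300 = 5.22184
V̂(x̄_st) = Σ W_h² (1 − n_h/N_h) s_h²/n_h, with W_h = N_h/N and N = 16300:
  stratum A: (1700/16300)²·(1 − 153/1700)·1.7²/153 = 0.000186969
  stratum B: (6000/16300)²·(1 − 1352/6000)·2.0²/1352 = 0.000310546
  stratum C: (4800/16300)²·(1 − 478/4800)·0.6²/478 = 5.88065e-05
  stratum D: (3800/16300)²·(1 − 898/3800)·2.7²/898 = 0.000336943
V̂(x̄_st) = 0.000893265
SE(x̄_st) = √0.000893265 = 0.0298875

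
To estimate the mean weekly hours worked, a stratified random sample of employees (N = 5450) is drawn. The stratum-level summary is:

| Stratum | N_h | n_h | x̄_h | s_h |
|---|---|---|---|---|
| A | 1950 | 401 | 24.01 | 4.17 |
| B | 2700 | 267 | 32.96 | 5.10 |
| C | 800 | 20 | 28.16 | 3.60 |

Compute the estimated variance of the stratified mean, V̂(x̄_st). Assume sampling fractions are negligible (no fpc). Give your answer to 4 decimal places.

V̂(x̄_st) ≈ 0.0434

V̂(x̄_st) = Σ W_h² s_h²/n_h, with W_h = N_h/N and N = 5450:
  stratum A: (1950/5450)²·4.17²/401 = 0.00555142
  stratum B: (2700/5450)²·5.10²/267 = 0.0239091
  stratum C: (800/5450)²·3.60²/20 = 0.0139625
V̂(x̄_st) = 0.043423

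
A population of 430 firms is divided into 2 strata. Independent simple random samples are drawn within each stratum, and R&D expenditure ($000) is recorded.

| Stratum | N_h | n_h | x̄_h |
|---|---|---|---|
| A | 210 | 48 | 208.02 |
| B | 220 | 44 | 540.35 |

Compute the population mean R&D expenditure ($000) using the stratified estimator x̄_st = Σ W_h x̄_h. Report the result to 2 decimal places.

x̄_st ≈ 378.05

N = Σ N_h = 430. Stratum weights W_h = N_h/N.
x̄_st = (210·208.02 + 220·540.35) / 430 = 378.0493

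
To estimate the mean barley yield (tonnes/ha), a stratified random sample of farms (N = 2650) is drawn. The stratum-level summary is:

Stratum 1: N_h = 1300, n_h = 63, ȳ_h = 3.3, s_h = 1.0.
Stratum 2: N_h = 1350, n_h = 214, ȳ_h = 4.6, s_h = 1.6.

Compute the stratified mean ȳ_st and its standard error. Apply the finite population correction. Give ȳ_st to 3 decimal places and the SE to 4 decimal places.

ȳ_st ≈ 3.962, SE ≈ 0.0790

ȳ_st = Σ W_h ȳ_h = (1300·3.3 + 1350·4.6)/2650 = 3.96226
V̂(ȳ_st) = Σ W_h² (1 − n_h/N_h) s_h²/n_h, with W_h = N_h/N and N = 2650:
  stratum 1: (1300/2650)²·(1 − 63/1300)·1.0²/63 = 0.0036348
  stratum 2: (1350/2650)²·(1 − 214/1350)·1.6²/214 = 0.00261244
V̂(ȳ_st) = 0.00624724
SE(ȳ_st) = √0.00624724 = 0.0790395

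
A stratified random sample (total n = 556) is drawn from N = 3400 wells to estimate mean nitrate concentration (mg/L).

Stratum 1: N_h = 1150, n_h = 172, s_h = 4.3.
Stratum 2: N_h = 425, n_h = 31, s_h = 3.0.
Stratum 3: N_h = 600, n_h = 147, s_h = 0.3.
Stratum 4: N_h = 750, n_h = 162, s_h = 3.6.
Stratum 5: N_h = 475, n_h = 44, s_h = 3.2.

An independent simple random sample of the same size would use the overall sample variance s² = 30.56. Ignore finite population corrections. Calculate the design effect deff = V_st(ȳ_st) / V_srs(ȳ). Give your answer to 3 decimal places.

deff ≈ 0.460

V̂(ȳ_st) = Σ W_h² s_h²/n_h, with W_h = N_h/N and N = 3400:
  stratum 1: (1150/3400)²·4.3²/172 = 0.0122983
  stratum 2: (425/3400)²·3.0²/31 = 0.00453629
  stratum 3: (600/3400)²·0.3²/147 = 1.90665e-05
  stratum 4: (750/3400)²·3.6²/162 = 0.00389273
  stratum 5: (475/3400)²·3.2²/44 = 0.00454231
V_st = 0.0252887
V_srs = s²/n = 30.56/556 = 0.054964
deff = V_st / V_srs = 0.0252887/0.054964 = 0.4601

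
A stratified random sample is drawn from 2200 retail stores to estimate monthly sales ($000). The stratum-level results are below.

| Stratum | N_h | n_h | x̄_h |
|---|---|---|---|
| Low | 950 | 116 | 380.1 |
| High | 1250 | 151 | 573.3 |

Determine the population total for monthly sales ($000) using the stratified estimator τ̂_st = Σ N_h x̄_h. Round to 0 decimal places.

τ̂_st ≈ 1077720

τ̂_st = Σ N_h x̄_h = 950·380.1 + 1250·573.3 = 1077720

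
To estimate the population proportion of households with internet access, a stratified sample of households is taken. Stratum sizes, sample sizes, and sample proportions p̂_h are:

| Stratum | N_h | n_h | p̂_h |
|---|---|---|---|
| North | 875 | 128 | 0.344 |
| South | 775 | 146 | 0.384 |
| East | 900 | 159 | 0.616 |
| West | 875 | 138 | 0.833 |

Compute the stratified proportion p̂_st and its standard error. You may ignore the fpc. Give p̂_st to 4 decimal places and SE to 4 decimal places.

N = 3425; stratum weights W_h = N_h/N.
p̂_st = Σ W_h p̂_h = (875·0.344 + 775·0.384 + 900·0.616 + 875·0.833)/3425 = 0.54945
V̂(p̂_st) = Σ W_h² p̂_h(1−p̂_h)/(n_h−1):
  stratum North: (875/3425)²·0.344·0.656/127 = 0.000115972
  stratum South: (775/3425)²·0.384·0.616/145 = 8.35269e-05
  stratum East: (900/3425)²·0.616·0.384/158 = 0.000103376
  stratum West: (875/3425)²·0.833·0.167/137 = 6.62729e-05
V̂(p̂_st) = 0.000369148; SE = √V̂ = 0.0192132

p̂_st ≈ 0.5495, SE ≈ 0.0192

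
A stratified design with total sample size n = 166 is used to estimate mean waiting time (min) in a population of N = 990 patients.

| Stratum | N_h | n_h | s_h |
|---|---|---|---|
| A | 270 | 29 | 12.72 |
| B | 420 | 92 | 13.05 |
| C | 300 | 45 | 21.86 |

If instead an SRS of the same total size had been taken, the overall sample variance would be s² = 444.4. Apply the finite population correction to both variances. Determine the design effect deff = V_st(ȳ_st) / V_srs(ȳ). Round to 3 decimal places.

V̂(ȳ_st) = Σ W_h² (1 − n_h/N_h) s_h²/n_h, with W_h = N_h/N and N = 990:
  stratum A: (270/990)²·(1 − 29/270)·12.72²/29 = 0.370413
  stratum B: (420/990)²·(1 − 92/420)·13.05²/92 = 0.260187
  stratum C: (300/990)²·(1 − 45/300)·21.86²/45 = 0.828856
V_st = 1.45946
V_srs = (1 − 166/990)·444.4/166 = 2.22822
deff = V_st / V_srs = 1.45946/2.22822 = 0.6550

deff ≈ 0.655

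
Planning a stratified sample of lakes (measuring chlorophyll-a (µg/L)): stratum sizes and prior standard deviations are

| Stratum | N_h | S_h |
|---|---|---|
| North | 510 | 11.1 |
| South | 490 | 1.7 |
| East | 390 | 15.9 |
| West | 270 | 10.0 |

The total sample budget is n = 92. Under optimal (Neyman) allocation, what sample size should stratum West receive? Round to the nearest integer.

16

Neyman allocation: n_h = n · N_h S_h / Σ N_i S_i, with n = 92.
  stratum North: N_h·S_h = 510·11.1 = 5661.00
  stratum South: N_h·S_h = 490·1.7 = 833.00
  stratum East: N_h·S_h = 390·15.9 = 6201.00
  stratum West: N_h·S_h = 270·10.0 = 2700.00
Σ N_h S_h = 15395.00
n for stratum West = 92·2700.00/15395.00 = 16.135 → 16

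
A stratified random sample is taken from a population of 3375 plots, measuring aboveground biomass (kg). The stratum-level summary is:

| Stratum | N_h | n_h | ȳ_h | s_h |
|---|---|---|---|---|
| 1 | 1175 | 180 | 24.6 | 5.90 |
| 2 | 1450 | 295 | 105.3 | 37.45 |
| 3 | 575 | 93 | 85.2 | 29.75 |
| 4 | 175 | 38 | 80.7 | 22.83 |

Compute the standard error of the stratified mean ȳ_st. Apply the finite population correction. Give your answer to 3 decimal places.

V̂(ȳ_st) = Σ W_h² (1 − n_h/N_h) s_h²/n_h, with W_h = N_h/N and N = 3375:
  stratum 1: (1175/3375)²·(1 − 180/1175)·5.90²/180 = 0.0198493
  stratum 2: (1450/3375)²·(1 − 295/1450)·37.45²/295 = 0.699011
  stratum 3: (575/3375)²·(1 − 93/575)·29.75²/93 = 0.231557
  stratum 4: (175/3375)²·(1 − 38/175)·22.83²/38 = 0.0288695
V̂(ȳ_st) = 0.979287
SE(ȳ_st) = √0.979287 = 0.989589

SE(ȳ_st) ≈ 0.990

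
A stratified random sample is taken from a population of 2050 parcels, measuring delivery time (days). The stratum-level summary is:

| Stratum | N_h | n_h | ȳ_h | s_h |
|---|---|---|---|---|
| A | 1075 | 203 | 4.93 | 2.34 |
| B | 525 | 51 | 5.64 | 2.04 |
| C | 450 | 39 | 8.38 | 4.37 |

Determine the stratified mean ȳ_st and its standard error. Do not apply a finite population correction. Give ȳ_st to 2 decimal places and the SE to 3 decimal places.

ȳ_st = Σ W_h ȳ_h = (1075·4.93 + 525·5.64 + 450·8.38)/2050 = 5.86915
V̂(ȳ_st) = Σ W_h² s_h²/n_h, with W_h = N_h/N and N = 2050:
  stratum A: (1075/2050)²·2.34²/203 = 0.00741728
  stratum B: (525/2050)²·2.04²/51 = 0.00535181
  stratum C: (450/2050)²·4.37²/39 = 0.0235948
V̂(ȳ_st) = 0.0363639
SE(ȳ_st) = √0.0363639 = 0.190693

ȳ_st ≈ 5.87, SE ≈ 0.191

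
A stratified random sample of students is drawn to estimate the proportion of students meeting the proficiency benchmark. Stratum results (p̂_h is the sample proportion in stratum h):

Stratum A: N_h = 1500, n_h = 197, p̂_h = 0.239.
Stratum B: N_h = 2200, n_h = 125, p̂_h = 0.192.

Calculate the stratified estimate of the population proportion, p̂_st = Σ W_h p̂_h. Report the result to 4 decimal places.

p̂_st ≈ 0.2111

N = 3700; stratum weights W_h = N_h/N.
p̂_st = Σ W_h p̂_h = (1500·0.239 + 2200·0.192)/3700 = 0.21105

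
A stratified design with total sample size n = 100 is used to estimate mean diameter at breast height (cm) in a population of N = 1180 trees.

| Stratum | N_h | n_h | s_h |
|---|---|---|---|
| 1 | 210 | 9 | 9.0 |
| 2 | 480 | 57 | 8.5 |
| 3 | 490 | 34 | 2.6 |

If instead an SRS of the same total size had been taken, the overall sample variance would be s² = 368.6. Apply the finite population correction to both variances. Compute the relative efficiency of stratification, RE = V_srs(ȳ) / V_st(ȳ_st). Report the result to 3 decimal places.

RE ≈ 6.891

V̂(ȳ_st) = Σ W_h² (1 − n_h/N_h) s_h²/n_h, with W_h = N_h/N and N = 1180:
  stratum 1: (210/1180)²·(1 − 9/210)·9.0²/9 = 0.272831
  stratum 2: (480/1180)²·(1 − 57/480)·8.5²/57 = 0.184833
  stratum 3: (490/1180)²·(1 − 34/490)·2.6²/34 = 0.0319054
V_st = 0.48957
V_srs = (1 − 100/1180)·368.6/100 = 3.37363
Relative efficiency = V_srs / V_st = 3.37363/0.48957 = 6.8910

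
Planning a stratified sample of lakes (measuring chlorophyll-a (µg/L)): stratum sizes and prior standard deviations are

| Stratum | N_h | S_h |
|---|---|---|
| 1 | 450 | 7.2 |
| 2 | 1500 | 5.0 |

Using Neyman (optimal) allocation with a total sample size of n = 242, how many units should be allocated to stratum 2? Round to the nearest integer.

Neyman allocation: n_h = n · N_h S_h / Σ N_i S_i, with n = 242.
  stratum 1: N_h·S_h = 450·7.2 = 3240.00
  stratum 2: N_h·S_h = 1500·5.0 = 7500.00
Σ N_h S_h = 10740.00
n for stratum 2 = 242·7500.00/10740.00 = 168.994 → 169

169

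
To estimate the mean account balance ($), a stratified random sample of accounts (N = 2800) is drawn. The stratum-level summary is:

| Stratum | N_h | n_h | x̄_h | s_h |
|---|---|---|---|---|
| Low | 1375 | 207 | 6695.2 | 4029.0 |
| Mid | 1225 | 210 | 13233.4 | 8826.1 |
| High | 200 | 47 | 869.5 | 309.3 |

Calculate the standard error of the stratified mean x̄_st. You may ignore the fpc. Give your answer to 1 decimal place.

V̂(x̄_st) = Σ W_h² s_h²/n_h, with W_h = N_h/N and N = 2800:
  stratum Low: (1375/2800)²·4029.0²/207 = 18911
  stratum Mid: (1225/2800)²·8826.1²/210 = 71002.6
  stratum High: (200/2800)²·309.3²/47 = 10.385
V̂(x̄_st) = 89924
SE(x̄_st) = √89924 = 299.873

SE(x̄_st) ≈ 299.9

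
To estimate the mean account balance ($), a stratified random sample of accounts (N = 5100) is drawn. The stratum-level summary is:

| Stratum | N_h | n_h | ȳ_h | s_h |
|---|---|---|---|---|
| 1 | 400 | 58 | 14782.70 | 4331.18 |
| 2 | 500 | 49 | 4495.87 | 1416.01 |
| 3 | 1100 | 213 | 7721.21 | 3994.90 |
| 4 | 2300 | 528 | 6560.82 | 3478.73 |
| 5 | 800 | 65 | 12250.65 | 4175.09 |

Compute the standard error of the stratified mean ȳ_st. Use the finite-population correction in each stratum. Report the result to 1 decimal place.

SE(ȳ_st) ≈ 120.5

V̂(ȳ_st) = Σ W_h² (1 − n_h/N_h) s_h²/n_h, with W_h = N_h/N and N = 5100:
  stratum 1: (400/5100)²·(1 − 58/400)·4331.18²/58 = 1701.1
  stratum 2: (500/5100)²·(1 − 49/500)·1416.01²/49 = 354.767
  stratum 3: (1100/5100)²·(1 − 213/1100)·3994.90²/213 = 2810.66
  stratum 4: (2300/5100)²·(1 − 528/2300)·3478.73²/528 = 3591.36
  stratum 5: (800/5100)²·(1 − 65/800)·4175.09²/65 = 6062.55
V̂(ȳ_st) = 14520.4
SE(ȳ_st) = √14520.4 = 120.501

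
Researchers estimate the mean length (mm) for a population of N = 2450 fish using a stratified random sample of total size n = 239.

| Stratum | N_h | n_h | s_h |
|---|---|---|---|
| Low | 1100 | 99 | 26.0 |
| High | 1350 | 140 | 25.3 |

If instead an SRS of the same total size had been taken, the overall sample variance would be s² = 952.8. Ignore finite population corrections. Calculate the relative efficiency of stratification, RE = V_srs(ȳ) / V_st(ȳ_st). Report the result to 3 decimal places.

V̂(ȳ_st) = Σ W_h² s_h²/n_h, with W_h = N_h/N and N = 2450:
  stratum Low: (1100/2450)²·26.0²/99 = 1.37646
  stratum High: (1350/2450)²·25.3²/140 = 1.38819
V_st = 2.76465
V_srs = s²/n = 952.8/239 = 3.98661
Relative efficiency = V_srs / V_st = 3.98661/2.76465 = 1.4420

RE ≈ 1.442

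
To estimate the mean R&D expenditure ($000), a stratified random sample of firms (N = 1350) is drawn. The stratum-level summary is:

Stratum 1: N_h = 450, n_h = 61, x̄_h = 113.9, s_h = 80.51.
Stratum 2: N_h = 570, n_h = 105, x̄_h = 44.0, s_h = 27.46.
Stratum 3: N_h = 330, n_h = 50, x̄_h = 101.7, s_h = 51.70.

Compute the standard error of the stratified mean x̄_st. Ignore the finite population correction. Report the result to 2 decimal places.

SE(x̄_st) ≈ 4.03

V̂(x̄_st) = Σ W_h² s_h²/n_h, with W_h = N_h/N and N = 1350:
  stratum 1: (450/1350)²·80.51²/61 = 11.8067
  stratum 2: (570/1350)²·27.46²/105 = 1.28025
  stratum 3: (330/1350)²·51.70²/50 = 3.19427
V̂(x̄_st) = 16.2812
SE(x̄_st) = √16.2812 = 4.03499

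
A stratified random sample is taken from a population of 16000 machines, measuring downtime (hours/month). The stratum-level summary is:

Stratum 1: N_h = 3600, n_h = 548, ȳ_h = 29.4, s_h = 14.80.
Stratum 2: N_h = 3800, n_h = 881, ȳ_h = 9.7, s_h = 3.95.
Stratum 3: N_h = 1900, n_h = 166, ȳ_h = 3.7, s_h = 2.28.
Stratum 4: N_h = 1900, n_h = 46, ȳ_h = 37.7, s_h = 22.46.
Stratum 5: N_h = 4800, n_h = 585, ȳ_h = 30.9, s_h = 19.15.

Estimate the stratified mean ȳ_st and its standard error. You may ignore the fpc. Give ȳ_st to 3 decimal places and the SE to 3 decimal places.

ȳ_st = Σ W_h ȳ_h = (3600·29.4 + 3800·9.7 + 1900·3.7 + 1900·37.7 + 4800·30.9)/16000 = 23.10500
V̂(ȳ_st) = Σ W_h² s_h²/n_h, with W_h = N_h/N and N = 16000:
  stratum 1: (3600/16000)²·14.80²/548 = 0.0202352
  stratum 2: (3800/16000)²·3.95²/881 = 0.000998954
  stratum 3: (1900/16000)²·2.28²/166 = 0.0004416
  stratum 4: (1900/16000)²·22.46²/46 = 0.154643
  stratum 5: (4800/16000)²·19.15²/585 = 0.0564188
V̂(ȳ_st) = 0.232737
SE(ȳ_st) = √0.232737 = 0.482428

ȳ_st ≈ 23.105, SE ≈ 0.482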